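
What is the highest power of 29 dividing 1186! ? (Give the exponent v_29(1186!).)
v_29(1186!) = 41

Legendre's formula: v_p(n!) = Σ_{k ≥ 1} ⌊n / p^k⌋. For p = 29, n = 1186, the terms are:
  ⌊1186/29^1⌋ = ⌊1186/29⌋ = 40
  ⌊1186/29^2⌋ = ⌊1186/841⌋ = 1
(the next term ⌊1186/29^3⌋ = 0, terminating the sum). Summing: v_29(1186!) = 40 + 1 = 41.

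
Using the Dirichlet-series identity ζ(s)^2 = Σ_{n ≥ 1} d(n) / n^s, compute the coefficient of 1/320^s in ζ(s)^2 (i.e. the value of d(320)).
d(320) = 14

ζ(s)^2 = (Σ 1/m^s)(Σ 1/k^s). The coefficient of 1/n^s in the product is the number of ordered pairs (m, k) with mk = n, which equals d(n). For n = 320, divisors are [1, 2, 4, 5, 8, 10, 16, 20, 32, 40, 64, 80, 160, 320], so d(320) = 14.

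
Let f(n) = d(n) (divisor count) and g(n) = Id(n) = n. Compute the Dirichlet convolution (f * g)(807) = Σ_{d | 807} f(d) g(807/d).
(d * Id)(807) = 1355

Divisors of 807: [1, 3, 269, 807]. For each d | 807:
  d = 1: d(1) · Id(807/1) = 1 · 807 = 807
  d = 3: d(3) · Id(807/3) = 2 · 269 = 538
  d = 269: d(269) · Id(807/269) = 2 · 3 = 6
  d = 807: d(807) · Id(807/807) = 4 · 1 = 4
Summing: (d * Id)(807) = 807 + 538 + 6 + 4 = 1355.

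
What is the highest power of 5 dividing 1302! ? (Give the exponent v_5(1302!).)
v_5(1302!) = 324

Legendre's formula: v_p(n!) = Σ_{k ≥ 1} ⌊n / p^k⌋. For p = 5, n = 1302, the terms are:
  ⌊1302/5^1⌋ = ⌊1302/5⌋ = 260
  ⌊1302/5^2⌋ = ⌊1302/25⌋ = 52
  ⌊1302/5^3⌋ = ⌊1302/125⌋ = 10
  ⌊1302/5^4⌋ = ⌊1302/625⌋ = 2
(the next term ⌊1302/5^5⌋ = 0, terminating the sum). Summing: v_5(1302!) = 260 + 52 + 10 + 2 = 324.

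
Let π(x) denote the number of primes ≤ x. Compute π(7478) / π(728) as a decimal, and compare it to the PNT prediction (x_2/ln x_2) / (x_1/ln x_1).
π(7478)/π(728) = 946/129 ≈ 7.3333;  PNT prediction ≈ 7.5894.

π(728) = 129 and π(7478) = 946, so π(7478)/π(728) ≈ 7.3333. The PNT-predicted ratio is (7478/ln(7478)) / (728/ln(728)) ≈ 7.5894. The two agree to within a few percent, as expected.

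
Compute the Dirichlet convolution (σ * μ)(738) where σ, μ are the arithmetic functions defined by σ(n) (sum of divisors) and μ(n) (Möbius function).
(σ * μ)(738) = 738

Divisors of 738: [1, 2, 3, 6, 9, 18, 41, 82, 123, 246, 369, 738]. For each d | 738:
  d = 1: σ(1) · μ(738/1) = 1 · 0 = 0
  d = 2: σ(2) · μ(738/2) = 3 · 0 = 0
  d = 3: σ(3) · μ(738/3) = 4 · -1 = -4
  d = 6: σ(6) · μ(738/6) = 12 · 1 = 12
  d = 9: σ(9) · μ(738/9) = 13 · 1 = 13
  d = 18: σ(18) · μ(738/18) = 39 · -1 = -39
  d = 41: σ(41) · μ(738/41) = 42 · 0 = 0
  d = 82: σ(82) · μ(738/82) = 126 · 0 = 0
  d = 123: σ(123) · μ(738/123) = 168 · 1 = 168
  d = 246: σ(246) · μ(738/246) = 504 · -1 = -504
  d = 369: σ(369) · μ(738/369) = 546 · -1 = -546
  d = 738: σ(738) · μ(738/738) = 1638 · 1 = 1638
Summing: (σ * μ)(738) = 0 + 0 + -4 + 12 + 13 + -39 + 0 + 0 + 168 + -504 + -546 + 1638 = 738.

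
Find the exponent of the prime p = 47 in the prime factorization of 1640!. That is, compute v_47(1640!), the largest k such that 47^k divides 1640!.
v_47(1640!) = 34

Legendre's formula: v_p(n!) = Σ_{k ≥ 1} ⌊n / p^k⌋. For p = 47, n = 1640, the terms are:
  ⌊1640/47^1⌋ = ⌊1640/47⌋ = 34
(the next term ⌊1640/47^2⌋ = 0, terminating the sum). Summing: v_47(1640!) = 34 = 34.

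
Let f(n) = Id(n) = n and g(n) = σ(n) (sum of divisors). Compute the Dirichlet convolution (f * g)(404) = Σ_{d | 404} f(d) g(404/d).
(Id * σ)(404) = 3451

Divisors of 404: [1, 2, 4, 101, 202, 404]. For each d | 404:
  d = 1: Id(1) · σ(404/1) = 1 · 714 = 714
  d = 2: Id(2) · σ(404/2) = 2 · 306 = 612
  d = 4: Id(4) · σ(404/4) = 4 · 102 = 408
  d = 101: Id(101) · σ(404/101) = 101 · 7 = 707
  d = 202: Id(202) · σ(404/202) = 202 · 3 = 606
  d = 404: Id(404) · σ(404/404) = 404 · 1 = 404
Summing: (Id * σ)(404) = 714 + 612 + 408 + 707 + 606 + 404 = 3451.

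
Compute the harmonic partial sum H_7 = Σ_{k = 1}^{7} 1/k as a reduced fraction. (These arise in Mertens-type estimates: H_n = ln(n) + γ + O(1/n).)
H_7 = 363/140

Direct summation: H_7 = 1 + 1/2 + ... + 1/7. The least common denominator is lcm(1, ..., 7) = 420; over this denominator the numerator is 420 + 210 + 140 + 105 + 84 + 70 + 60 = 1089, so H_7 = 1089/420; reducing by gcd(1089, 420) = 3 gives 363/140 ≈ 2.59286. (The PNT-adjacent estimate ln(7) + γ ≈ 2.52313 matches within O(1/n).)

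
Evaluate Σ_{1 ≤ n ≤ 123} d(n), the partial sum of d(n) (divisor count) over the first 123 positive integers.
Σ_{n ≤ 123} d(n) = 613

Compute d(n) for each 1 ≤ n ≤ 123: d(1) = 1, d(2) = 2, d(3) = 2, d(4) = 3, d(5) = 2, d(6) = 4, d(7) = 2, d(8) = 4, d(9) = 3, d(10) = 4, d(11) = 2, d(12) = 6, d(13) = 2, d(14) = 4, d(15) = 4, d(16) = 5, d(17) = 2, d(18) = 6, d(19) = 2, d(20) = 6, d(21) = 4, d(22) = 4, d(23) = 2, d(24) = 8, d(25) = 3, d(26) = 4, d(27) = 4, d(28) = 6, d(29) = 2, d(30) = 8, d(31) = 2, d(32) = 6, d(33) = 4, d(34) = 4, d(35) = 4, d(36) = 9, d(37) = 2, d(38) = 4, d(39) = 4, d(40) = 8, d(41) = 2, d(42) = 8, d(43) = 2, d(44) = 6, d(45) = 6, d(46) = 4, d(47) = 2, d(48) = 10, d(49) = 3, d(50) = 6, d(51) = 4, d(52) = 6, d(53) = 2, d(54) = 8, d(55) = 4, d(56) = 8, d(57) = 4, d(58) = 4, d(59) = 2, d(60) = 12, d(61) = 2, d(62) = 4, d(63) = 6, d(64) = 7, d(65) = 4, d(66) = 8, d(67) = 2, d(68) = 6, d(69) = 4, d(70) = 8, d(71) = 2, d(72) = 12, d(73) = 2, d(74) = 4, d(75) = 6, d(76) = 6, d(77) = 4, d(78) = 8, d(79) = 2, d(80) = 10, d(81) = 5, d(82) = 4, d(83) = 2, d(84) = 12, d(85) = 4, d(86) = 4, d(87) = 4, d(88) = 8, d(89) = 2, d(90) = 12, d(91) = 4, d(92) = 6, d(93) = 4, d(94) = 4, d(95) = 4, d(96) = 12, d(97) = 2, d(98) = 6, d(99) = 6, d(100) = 9, d(101) = 2, d(102) = 8, d(103) = 2, d(104) = 8, d(105) = 8, d(106) = 4, d(107) = 2, d(108) = 12, d(109) = 2, d(110) = 8, d(111) = 4, d(112) = 10, d(113) = 2, d(114) = 8, d(115) = 4, d(116) = 6, d(117) = 6, d(118) = 4, d(119) = 4, d(120) = 16, d(121) = 3, d(122) = 4, d(123) = 4. Summing all 123 values: 613. (Dirichlet's divisor formula: Σ_{n ≤ x} d(n) = x ln(x) + (2γ − 1) x + O(√x). For x = 123, the asymptotic estimate is ≈ 610.89.)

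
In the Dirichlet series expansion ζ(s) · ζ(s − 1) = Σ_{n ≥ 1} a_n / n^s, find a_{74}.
σ(74) = 114

In the product (Σ m^0/m^s)(Σ k / k^s) = Σ (Σ_{d | n} d) / n^s, the coefficient of 1/n^s is σ(n) = Σ_{d | n} d. For n = 74, divisors are [1, 2, 37, 74]; summing: σ(74) = 114.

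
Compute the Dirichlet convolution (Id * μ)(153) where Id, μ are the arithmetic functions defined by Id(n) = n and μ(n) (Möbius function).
(Id * μ)(153) = 96

Divisors of 153: [1, 3, 9, 17, 51, 153]. For each d | 153:
  d = 1: Id(1) · μ(153/1) = 1 · 0 = 0
  d = 3: Id(3) · μ(153/3) = 3 · 1 = 3
  d = 9: Id(9) · μ(153/9) = 9 · -1 = -9
  d = 17: Id(17) · μ(153/17) = 17 · 0 = 0
  d = 51: Id(51) · μ(153/51) = 51 · -1 = -51
  d = 153: Id(153) · μ(153/153) = 153 · 1 = 153
Summing: (Id * μ)(153) = 0 + 3 + -9 + 0 + -51 + 153 = 96.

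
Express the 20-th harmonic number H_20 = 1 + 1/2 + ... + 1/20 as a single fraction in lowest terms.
H_20 = 55835135/15519504

Direct summation: H_20 = 1 + 1/2 + ... + 1/20. The least common denominator is lcm(1, ..., 20) = 232792560; over this denominator the numerator is 232792560 + 116396280 + 77597520 + 58198140 + 46558512 + 38798760 + 33256080 + 29099070 + 25865840 + 23279256 + 21162960 + 19399380 + 17907120 + 16628040 + 15519504 + 14549535 + 13693680 + 12932920 + 12252240 + 11639628 = 837527025, so H_20 = 837527025/232792560; reducing by gcd(837527025, 232792560) = 15 gives 55835135/15519504 ≈ 3.59774. (The PNT-adjacent estimate ln(20) + γ ≈ 3.57295 matches within O(1/n).)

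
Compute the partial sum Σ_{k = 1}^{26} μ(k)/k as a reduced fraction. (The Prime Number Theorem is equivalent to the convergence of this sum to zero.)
Σ μ(k)/k = 4165258/111546435

Values of μ(k) for 1 ≤ k ≤ 26: μ(1) = 1, μ(2) = -1, μ(3) = -1, μ(5) = -1, μ(6) = 1, μ(7) = -1, μ(10) = 1, μ(11) = -1, μ(13) = -1, μ(14) = 1, μ(15) = 1, μ(17) = -1, μ(19) = -1, μ(21) = 1, μ(22) = 1, μ(23) = -1, μ(26) = 1, with μ = 0 on non-squarefree integers. Summing μ(k)/k for k where μ(k) ≠ 0 gives 4165258/111546435 ≈ 0.0373. (PNT ⟺ this sum → 0 as n → ∞.)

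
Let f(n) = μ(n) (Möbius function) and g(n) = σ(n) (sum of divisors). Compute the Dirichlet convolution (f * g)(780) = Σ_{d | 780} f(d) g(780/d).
(μ * σ)(780) = 780

Divisors of 780: [1, 2, 3, 4, 5, 6, 10, 12, 13, 15, 20, 26, 30, 39, 52, 60, 65, 78, 130, 156, 195, 260, 390, 780]. For each d | 780:
  d = 1: μ(1) · σ(780/1) = 1 · 2352 = 2352
  d = 2: μ(2) · σ(780/2) = -1 · 1008 = -1008
  d = 3: μ(3) · σ(780/3) = -1 · 588 = -588
  d = 4: μ(4) · σ(780/4) = 0 · 336 = 0
  d = 5: μ(5) · σ(780/5) = -1 · 392 = -392
  d = 6: μ(6) · σ(780/6) = 1 · 252 = 252
  d = 10: μ(10) · σ(780/10) = 1 · 168 = 168
  d = 12: μ(12) · σ(780/12) = 0 · 84 = 0
  d = 13: μ(13) · σ(780/13) = -1 · 168 = -168
  d = 15: μ(15) · σ(780/15) = 1 · 98 = 98
  d = 20: μ(20) · σ(780/20) = 0 · 56 = 0
  d = 26: μ(26) · σ(780/26) = 1 · 72 = 72
  d = 30: μ(30) · σ(780/30) = -1 · 42 = -42
  d = 39: μ(39) · σ(780/39) = 1 · 42 = 42
  d = 52: μ(52) · σ(780/52) = 0 · 24 = 0
  d = 60: μ(60) · σ(780/60) = 0 · 14 = 0
  d = 65: μ(65) · σ(780/65) = 1 · 28 = 28
  d = 78: μ(78) · σ(780/78) = -1 · 18 = -18
  d = 130: μ(130) · σ(780/130) = -1 · 12 = -12
  d = 156: μ(156) · σ(780/156) = 0 · 6 = 0
  d = 195: μ(195) · σ(780/195) = -1 · 7 = -7
  d = 260: μ(260) · σ(780/260) = 0 · 4 = 0
  d = 390: μ(390) · σ(780/390) = 1 · 3 = 3
  d = 780: μ(780) · σ(780/780) = 0 · 1 = 0
Summing: (μ * σ)(780) = 2352 + -1008 + -588 + 0 + -392 + 252 + 168 + 0 + -168 + 98 + 0 + 72 + -42 + 42 + 0 + 0 + 28 + -18 + -12 + 0 + -7 + 0 + 3 + 0 = 780.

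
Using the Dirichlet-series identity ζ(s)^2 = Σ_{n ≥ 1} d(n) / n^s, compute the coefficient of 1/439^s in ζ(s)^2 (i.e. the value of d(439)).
d(439) = 2

ζ(s)^2 = (Σ 1/m^s)(Σ 1/k^s). The coefficient of 1/n^s in the product is the number of ordered pairs (m, k) with mk = n, which equals d(n). For n = 439, divisors are [1, 439], so d(439) = 2.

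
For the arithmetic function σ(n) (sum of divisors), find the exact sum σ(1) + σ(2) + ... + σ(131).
Σ_{n ≤ 131} σ(n) = 14095

Compute σ(n) for each 1 ≤ n ≤ 131: σ(1) = 1, σ(2) = 3, σ(3) = 4, σ(4) = 7, σ(5) = 6, σ(6) = 12, σ(7) = 8, σ(8) = 15, σ(9) = 13, σ(10) = 18, σ(11) = 12, σ(12) = 28, σ(13) = 14, σ(14) = 24, σ(15) = 24, σ(16) = 31, σ(17) = 18, σ(18) = 39, σ(19) = 20, σ(20) = 42, σ(21) = 32, σ(22) = 36, σ(23) = 24, σ(24) = 60, σ(25) = 31, σ(26) = 42, σ(27) = 40, σ(28) = 56, σ(29) = 30, σ(30) = 72, σ(31) = 32, σ(32) = 63, σ(33) = 48, σ(34) = 54, σ(35) = 48, σ(36) = 91, σ(37) = 38, σ(38) = 60, σ(39) = 56, σ(40) = 90, σ(41) = 42, σ(42) = 96, σ(43) = 44, σ(44) = 84, σ(45) = 78, σ(46) = 72, σ(47) = 48, σ(48) = 124, σ(49) = 57, σ(50) = 93, σ(51) = 72, σ(52) = 98, σ(53) = 54, σ(54) = 120, σ(55) = 72, σ(56) = 120, σ(57) = 80, σ(58) = 90, σ(59) = 60, σ(60) = 168, σ(61) = 62, σ(62) = 96, σ(63) = 104, σ(64) = 127, σ(65) = 84, σ(66) = 144, σ(67) = 68, σ(68) = 126, σ(69) = 96, σ(70) = 144, σ(71) = 72, σ(72) = 195, σ(73) = 74, σ(74) = 114, σ(75) = 124, σ(76) = 140, σ(77) = 96, σ(78) = 168, σ(79) = 80, σ(80) = 186, σ(81) = 121, σ(82) = 126, σ(83) = 84, σ(84) = 224, σ(85) = 108, σ(86) = 132, σ(87) = 120, σ(88) = 180, σ(89) = 90, σ(90) = 234, σ(91) = 112, σ(92) = 168, σ(93) = 128, σ(94) = 144, σ(95) = 120, σ(96) = 252, σ(97) = 98, σ(98) = 171, σ(99) = 156, σ(100) = 217, σ(101) = 102, σ(102) = 216, σ(103) = 104, σ(104) = 210, σ(105) = 192, σ(106) = 162, σ(107) = 108, σ(108) = 280, σ(109) = 110, σ(110) = 216, σ(111) = 152, σ(112) = 248, σ(113) = 114, σ(114) = 240, σ(115) = 144, σ(116) = 210, σ(117) = 182, σ(118) = 180, σ(119) = 144, σ(120) = 360, σ(121) = 133, σ(122) = 186, σ(123) = 168, σ(124) = 224, σ(125) = 156, σ(126) = 312, σ(127) = 128, σ(128) = 255, σ(129) = 176, σ(130) = 252, σ(131) = 132. Summing all 131 values: 14095. (Average order: Σ_{n ≤ x} σ(n) ~ (π²/12) x². For x = 131, (π²/12)·131² ≈ 14114.36.)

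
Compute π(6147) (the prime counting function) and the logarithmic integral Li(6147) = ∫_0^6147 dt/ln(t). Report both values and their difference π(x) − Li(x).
π(6147) = 801;  Li(6147) ≈ 817.29;  π(x) − Li(x) ≈ -16.29.

Direct count of primes ≤ 6147 gives π(6147) = 801. Numerical evaluation of the logarithmic integral gives Li(6147) ≈ 817.29. The difference π(x) − Li(x) ≈ -16.29 is typically negative for small/moderate x (Li(x) overestimates), though Littlewood's theorem shows this sign changes infinitely often.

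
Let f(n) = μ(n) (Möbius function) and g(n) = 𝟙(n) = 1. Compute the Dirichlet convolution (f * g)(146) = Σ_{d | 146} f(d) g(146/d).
(μ * 𝟙)(146) = 0

Divisors of 146: [1, 2, 73, 146]. For each d | 146:
  d = 1: μ(1) · 𝟙(146/1) = 1 · 1 = 1
  d = 2: μ(2) · 𝟙(146/2) = -1 · 1 = -1
  d = 73: μ(73) · 𝟙(146/73) = -1 · 1 = -1
  d = 146: μ(146) · 𝟙(146/146) = 1 · 1 = 1
Summing: (μ * 𝟙)(146) = 1 + -1 + -1 + 1 = 0.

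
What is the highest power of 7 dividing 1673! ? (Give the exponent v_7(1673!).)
v_7(1673!) = 277

Legendre's formula: v_p(n!) = Σ_{k ≥ 1} ⌊n / p^k⌋. For p = 7, n = 1673, the terms are:
  ⌊1673/7^1⌋ = ⌊1673/7⌋ = 239
  ⌊1673/7^2⌋ = ⌊1673/49⌋ = 34
  ⌊1673/7^3⌋ = ⌊1673/343⌋ = 4
(the next term ⌊1673/7^4⌋ = 0, terminating the sum). Summing: v_7(1673!) = 239 + 34 + 4 = 277.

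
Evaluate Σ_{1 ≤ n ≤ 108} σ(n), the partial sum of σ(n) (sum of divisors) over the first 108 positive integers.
Σ_{n ≤ 108} σ(n) = 9673

Compute σ(n) for each 1 ≤ n ≤ 108: σ(1) = 1, σ(2) = 3, σ(3) = 4, σ(4) = 7, σ(5) = 6, σ(6) = 12, σ(7) = 8, σ(8) = 15, σ(9) = 13, σ(10) = 18, σ(11) = 12, σ(12) = 28, σ(13) = 14, σ(14) = 24, σ(15) = 24, σ(16) = 31, σ(17) = 18, σ(18) = 39, σ(19) = 20, σ(20) = 42, σ(21) = 32, σ(22) = 36, σ(23) = 24, σ(24) = 60, σ(25) = 31, σ(26) = 42, σ(27) = 40, σ(28) = 56, σ(29) = 30, σ(30) = 72, σ(31) = 32, σ(32) = 63, σ(33) = 48, σ(34) = 54, σ(35) = 48, σ(36) = 91, σ(37) = 38, σ(38) = 60, σ(39) = 56, σ(40) = 90, σ(41) = 42, σ(42) = 96, σ(43) = 44, σ(44) = 84, σ(45) = 78, σ(46) = 72, σ(47) = 48, σ(48) = 124, σ(49) = 57, σ(50) = 93, σ(51) = 72, σ(52) = 98, σ(53) = 54, σ(54) = 120, σ(55) = 72, σ(56) = 120, σ(57) = 80, σ(58) = 90, σ(59) = 60, σ(60) = 168, σ(61) = 62, σ(62) = 96, σ(63) = 104, σ(64) = 127, σ(65) = 84, σ(66) = 144, σ(67) = 68, σ(68) = 126, σ(69) = 96, σ(70) = 144, σ(71) = 72, σ(72) = 195, σ(73) = 74, σ(74) = 114, σ(75) = 124, σ(76) = 140, σ(77) = 96, σ(78) = 168, σ(79) = 80, σ(80) = 186, σ(81) = 121, σ(82) = 126, σ(83) = 84, σ(84) = 224, σ(85) = 108, σ(86) = 132, σ(87) = 120, σ(88) = 180, σ(89) = 90, σ(90) = 234, σ(91) = 112, σ(92) = 168, σ(93) = 128, σ(94) = 144, σ(95) = 120, σ(96) = 252, σ(97) = 98, σ(98) = 171, σ(99) = 156, σ(100) = 217, σ(101) = 102, σ(102) = 216, σ(103) = 104, σ(104) = 210, σ(105) = 192, σ(106) = 162, σ(107) = 108, σ(108) = 280. Summing all 108 values: 9673. (Average order: Σ_{n ≤ x} σ(n) ~ (π²/12) x². For x = 108, (π²/12)·108² ≈ 9593.26.)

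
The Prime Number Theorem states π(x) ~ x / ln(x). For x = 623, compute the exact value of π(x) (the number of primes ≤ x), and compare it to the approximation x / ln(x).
π(623) = 114;  x/ln(x) ≈ 96.82;  relative error ≈ 15.07%.

Directly count primes up to 623: π(623) = 114. The PNT approximation gives 623/ln(623) ≈ 623/6.43455 ≈ 96.82. Relative error (π(x) − x/ln(x)) / π(x) ≈ 15.07%; the approximation is known to undercount slightly (Li(x) is a better estimate).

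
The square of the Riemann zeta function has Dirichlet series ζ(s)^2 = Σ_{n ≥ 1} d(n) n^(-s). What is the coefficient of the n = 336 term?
d(336) = 20

ζ(s)^2 = (Σ 1/m^s)(Σ 1/k^s). The coefficient of 1/n^s in the product is the number of ordered pairs (m, k) with mk = n, which equals d(n). For n = 336, divisors are [1, 2, 3, 4, 6, 7, 8, 12, 14, 16, 21, 24, 28, 42, 48, 56, 84, 112, 168, 336], so d(336) = 20.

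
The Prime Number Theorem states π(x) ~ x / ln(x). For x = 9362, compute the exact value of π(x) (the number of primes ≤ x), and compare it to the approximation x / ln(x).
π(9362) = 1158;  x/ln(x) ≈ 1023.79;  relative error ≈ 11.59%.

Directly count primes up to 9362: π(9362) = 1158. The PNT approximation gives 9362/ln(9362) ≈ 9362/9.14441 ≈ 1023.79. Relative error (π(x) − x/ln(x)) / π(x) ≈ 11.59%; the approximation is known to undercount slightly (Li(x) is a better estimate).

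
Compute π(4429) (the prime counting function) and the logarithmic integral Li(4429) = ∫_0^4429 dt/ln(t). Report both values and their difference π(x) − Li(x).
π(4429) = 602;  Li(4429) ≈ 616.77;  π(x) − Li(x) ≈ -14.77.

Direct count of primes ≤ 4429 gives π(4429) = 602. Numerical evaluation of the logarithmic integral gives Li(4429) ≈ 616.77. The difference π(x) − Li(x) ≈ -14.77 is typically negative for small/moderate x (Li(x) overestimates), though Littlewood's theorem shows this sign changes infinitely often.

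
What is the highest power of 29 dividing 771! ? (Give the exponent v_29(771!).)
v_29(771!) = 26

Legendre's formula: v_p(n!) = Σ_{k ≥ 1} ⌊n / p^k⌋. For p = 29, n = 771, the terms are:
  ⌊771/29^1⌋ = ⌊771/29⌋ = 26
(the next term ⌊771/29^2⌋ = 0, terminating the sum). Summing: v_29(771!) = 26 = 26.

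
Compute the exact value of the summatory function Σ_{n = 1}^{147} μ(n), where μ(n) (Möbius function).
Σ_{n ≤ 147} μ(n) = 1

Compute μ(n) for each 1 ≤ n ≤ 147: μ(1) = 1, μ(2) = -1, μ(3) = -1, μ(4) = 0, μ(5) = -1, μ(6) = 1, μ(7) = -1, μ(8) = 0, μ(9) = 0, μ(10) = 1, μ(11) = -1, μ(12) = 0, μ(13) = -1, μ(14) = 1, μ(15) = 1, μ(16) = 0, μ(17) = -1, μ(18) = 0, μ(19) = -1, μ(20) = 0, μ(21) = 1, μ(22) = 1, μ(23) = -1, μ(24) = 0, μ(25) = 0, μ(26) = 1, μ(27) = 0, μ(28) = 0, μ(29) = -1, μ(30) = -1, μ(31) = -1, μ(32) = 0, μ(33) = 1, μ(34) = 1, μ(35) = 1, μ(36) = 0, μ(37) = -1, μ(38) = 1, μ(39) = 1, μ(40) = 0, μ(41) = -1, μ(42) = -1, μ(43) = -1, μ(44) = 0, μ(45) = 0, μ(46) = 1, μ(47) = -1, μ(48) = 0, μ(49) = 0, μ(50) = 0, μ(51) = 1, μ(52) = 0, μ(53) = -1, μ(54) = 0, μ(55) = 1, μ(56) = 0, μ(57) = 1, μ(58) = 1, μ(59) = -1, μ(60) = 0, μ(61) = -1, μ(62) = 1, μ(63) = 0, μ(64) = 0, μ(65) = 1, μ(66) = -1, μ(67) = -1, μ(68) = 0, μ(69) = 1, μ(70) = -1, μ(71) = -1, μ(72) = 0, μ(73) = -1, μ(74) = 1, μ(75) = 0, μ(76) = 0, μ(77) = 1, μ(78) = -1, μ(79) = -1, μ(80) = 0, μ(81) = 0, μ(82) = 1, μ(83) = -1, μ(84) = 0, μ(85) = 1, μ(86) = 1, μ(87) = 1, μ(88) = 0, μ(89) = -1, μ(90) = 0, μ(91) = 1, μ(92) = 0, μ(93) = 1, μ(94) = 1, μ(95) = 1, μ(96) = 0, μ(97) = -1, μ(98) = 0, μ(99) = 0, μ(100) = 0, μ(101) = -1, μ(102) = -1, μ(103) = -1, μ(104) = 0, μ(105) = -1, μ(106) = 1, μ(107) = -1, μ(108) = 0, μ(109) = -1, μ(110) = -1, μ(111) = 1, μ(112) = 0, μ(113) = -1, μ(114) = -1, μ(115) = 1, μ(116) = 0, μ(117) = 0, μ(118) = 1, μ(119) = 1, μ(120) = 0, μ(121) = 0, μ(122) = 1, μ(123) = 1, μ(124) = 0, μ(125) = 0, μ(126) = 0, μ(127) = -1, μ(128) = 0, μ(129) = 1, μ(130) = -1, μ(131) = -1, μ(132) = 0, μ(133) = 1, μ(134) = 1, μ(135) = 0, μ(136) = 0, μ(137) = -1, μ(138) = -1, μ(139) = -1, μ(140) = 0, μ(141) = 1, μ(142) = 1, μ(143) = 1, μ(144) = 0, μ(145) = 1, μ(146) = 1, μ(147) = 0. Summing all 147 values: 1. (Mertens function M(x) = Σ_{n ≤ x} μ(n); on average M(x) should be small (PNT ⟺ M(x) = o(x)).)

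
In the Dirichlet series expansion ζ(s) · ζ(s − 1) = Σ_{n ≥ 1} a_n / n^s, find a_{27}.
σ(27) = 40

In the product (Σ m^0/m^s)(Σ k / k^s) = Σ (Σ_{d | n} d) / n^s, the coefficient of 1/n^s is σ(n) = Σ_{d | n} d. For n = 27, divisors are [1, 3, 9, 27]; summing: σ(27) = 40.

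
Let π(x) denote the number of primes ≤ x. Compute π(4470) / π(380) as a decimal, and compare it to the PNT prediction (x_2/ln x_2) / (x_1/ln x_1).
π(4470)/π(380) = 607/75 ≈ 8.0933;  PNT prediction ≈ 8.3134.

π(380) = 75 and π(4470) = 607, so π(4470)/π(380) ≈ 8.0933. The PNT-predicted ratio is (4470/ln(4470)) / (380/ln(380)) ≈ 8.3134. The two agree to within a few percent, as expected.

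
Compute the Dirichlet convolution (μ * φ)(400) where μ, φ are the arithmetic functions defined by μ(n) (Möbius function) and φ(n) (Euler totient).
(μ * φ)(400) = 64

Divisors of 400: [1, 2, 4, 5, 8, 10, 16, 20, 25, 40, 50, 80, 100, 200, 400]. For each d | 400:
  d = 1: μ(1) · φ(400/1) = 1 · 160 = 160
  d = 2: μ(2) · φ(400/2) = -1 · 80 = -80
  d = 4: μ(4) · φ(400/4) = 0 · 40 = 0
  d = 5: μ(5) · φ(400/5) = -1 · 32 = -32
  d = 8: μ(8) · φ(400/8) = 0 · 20 = 0
  d = 10: μ(10) · φ(400/10) = 1 · 16 = 16
  d = 16: μ(16) · φ(400/16) = 0 · 20 = 0
  d = 20: μ(20) · φ(400/20) = 0 · 8 = 0
  d = 25: μ(25) · φ(400/25) = 0 · 8 = 0
  d = 40: μ(40) · φ(400/40) = 0 · 4 = 0
  d = 50: μ(50) · φ(400/50) = 0 · 4 = 0
  d = 80: μ(80) · φ(400/80) = 0 · 4 = 0
  d = 100: μ(100) · φ(400/100) = 0 · 2 = 0
  d = 200: μ(200) · φ(400/200) = 0 · 1 = 0
  d = 400: μ(400) · φ(400/400) = 0 · 1 = 0
Summing: (μ * φ)(400) = 160 + -80 + 0 + -32 + 0 + 16 + 0 + 0 + 0 + 0 + 0 + 0 + 0 + 0 + 0 = 64.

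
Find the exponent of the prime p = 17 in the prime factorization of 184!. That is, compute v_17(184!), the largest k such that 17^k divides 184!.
v_17(184!) = 10

Legendre's formula: v_p(n!) = Σ_{k ≥ 1} ⌊n / p^k⌋. For p = 17, n = 184, the terms are:
  ⌊184/17^1⌋ = ⌊184/17⌋ = 10
(the next term ⌊184/17^2⌋ = 0, terminating the sum). Summing: v_17(184!) = 10 = 10.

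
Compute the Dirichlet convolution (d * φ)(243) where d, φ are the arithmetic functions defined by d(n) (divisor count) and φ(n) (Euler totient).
(d * φ)(243) = 364

Divisors of 243: [1, 3, 9, 27, 81, 243]. For each d | 243:
  d = 1: d(1) · φ(243/1) = 1 · 162 = 162
  d = 3: d(3) · φ(243/3) = 2 · 54 = 108
  d = 9: d(9) · φ(243/9) = 3 · 18 = 54
  d = 27: d(27) · φ(243/27) = 4 · 6 = 24
  d = 81: d(81) · φ(243/81) = 5 · 2 = 10
  d = 243: d(243) · φ(243/243) = 6 · 1 = 6
Summing: (d * φ)(243) = 162 + 108 + 54 + 24 + 10 + 6 = 364.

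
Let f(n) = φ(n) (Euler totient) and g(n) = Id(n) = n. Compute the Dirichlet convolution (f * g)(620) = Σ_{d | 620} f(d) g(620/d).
(φ * Id)(620) = 4392

Divisors of 620: [1, 2, 4, 5, 10, 20, 31, 62, 124, 155, 310, 620]. For each d | 620:
  d = 1: φ(1) · Id(620/1) = 1 · 620 = 620
  d = 2: φ(2) · Id(620/2) = 1 · 310 = 310
  d = 4: φ(4) · Id(620/4) = 2 · 155 = 310
  d = 5: φ(5) · Id(620/5) = 4 · 124 = 496
  d = 10: φ(10) · Id(620/10) = 4 · 62 = 248
  d = 20: φ(20) · Id(620/20) = 8 · 31 = 248
  d = 31: φ(31) · Id(620/31) = 30 · 20 = 600
  d = 62: φ(62) · Id(620/62) = 30 · 10 = 300
  d = 124: φ(124) · Id(620/124) = 60 · 5 = 300
  d = 155: φ(155) · Id(620/155) = 120 · 4 = 480
  d = 310: φ(310) · Id(620/310) = 120 · 2 = 240
  d = 620: φ(620) · Id(620/620) = 240 · 1 = 240
Summing: (φ * Id)(620) = 620 + 310 + 310 + 496 + 248 + 248 + 600 + 300 + 300 + 480 + 240 + 240 = 4392.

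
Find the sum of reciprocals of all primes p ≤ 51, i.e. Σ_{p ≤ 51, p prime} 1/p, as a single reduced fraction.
Σ 1/p = 1021729465586766997/614889782588491410

π(51) = 15, so the primes ≤ 51 are [2, 3, 5, 7, 11, 13, 17, 19, 23, 29, 31, 37, 41, 43, 47]. Summing 1/p over these primes: 1021729465586766997/614889782588491410 ≈ 1.6616. Mertens estimate ln ln(51) + 0.2615 ≈ 1.6306.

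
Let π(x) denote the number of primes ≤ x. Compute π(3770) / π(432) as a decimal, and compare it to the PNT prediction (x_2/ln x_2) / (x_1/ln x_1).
π(3770)/π(432) = 525/83 ≈ 6.3253;  PNT prediction ≈ 6.4310.

π(432) = 83 and π(3770) = 525, so π(3770)/π(432) ≈ 6.3253. The PNT-predicted ratio is (3770/ln(3770)) / (432/ln(432)) ≈ 6.4310. The two agree to within a few percent, as expected.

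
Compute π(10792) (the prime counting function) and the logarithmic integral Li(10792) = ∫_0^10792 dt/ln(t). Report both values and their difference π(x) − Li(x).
π(10792) = 1314;  Li(10792) ≈ 1331.77;  π(x) − Li(x) ≈ -17.77.

Direct count of primes ≤ 10792 gives π(10792) = 1314. Numerical evaluation of the logarithmic integral gives Li(10792) ≈ 1331.77. The difference π(x) − Li(x) ≈ -17.77 is typically negative for small/moderate x (Li(x) overestimates), though Littlewood's theorem shows this sign changes infinitely often.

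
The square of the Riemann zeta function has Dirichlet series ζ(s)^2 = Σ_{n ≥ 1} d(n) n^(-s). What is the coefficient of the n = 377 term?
d(377) = 4

ζ(s)^2 = (Σ 1/m^s)(Σ 1/k^s). The coefficient of 1/n^s in the product is the number of ordered pairs (m, k) with mk = n, which equals d(n). For n = 377, divisors are [1, 13, 29, 377], so d(377) = 4.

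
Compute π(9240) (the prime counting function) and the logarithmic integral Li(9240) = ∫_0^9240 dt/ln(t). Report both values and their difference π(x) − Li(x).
π(9240) = 1145;  Li(9240) ≈ 1163.27;  π(x) − Li(x) ≈ -18.27.

Direct count of primes ≤ 9240 gives π(9240) = 1145. Numerical evaluation of the logarithmic integral gives Li(9240) ≈ 1163.27. The difference π(x) − Li(x) ≈ -18.27 is typically negative for small/moderate x (Li(x) overestimates), though Littlewood's theorem shows this sign changes infinitely often.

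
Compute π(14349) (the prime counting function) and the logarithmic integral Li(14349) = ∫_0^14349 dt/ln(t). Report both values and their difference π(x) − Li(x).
π(14349) = 1683;  Li(14349) ≈ 1708.77;  π(x) − Li(x) ≈ -25.77.

Direct count of primes ≤ 14349 gives π(14349) = 1683. Numerical evaluation of the logarithmic integral gives Li(14349) ≈ 1708.77. The difference π(x) − Li(x) ≈ -25.77 is typically negative for small/moderate x (Li(x) overestimates), though Littlewood's theorem shows this sign changes infinitely often.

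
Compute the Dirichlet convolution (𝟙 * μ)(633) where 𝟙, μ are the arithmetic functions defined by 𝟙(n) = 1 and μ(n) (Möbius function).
(𝟙 * μ)(633) = 0

Divisors of 633: [1, 3, 211, 633]. For each d | 633:
  d = 1: 𝟙(1) · μ(633/1) = 1 · 1 = 1
  d = 3: 𝟙(3) · μ(633/3) = 1 · -1 = -1
  d = 211: 𝟙(211) · μ(633/211) = 1 · -1 = -1
  d = 633: 𝟙(633) · μ(633/633) = 1 · 1 = 1
Summing: (𝟙 * μ)(633) = 1 + -1 + -1 + 1 = 0.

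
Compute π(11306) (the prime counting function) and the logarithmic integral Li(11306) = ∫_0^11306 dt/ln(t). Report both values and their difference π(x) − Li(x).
π(11306) = 1366;  Li(11306) ≈ 1386.98;  π(x) − Li(x) ≈ -20.98.

Direct count of primes ≤ 11306 gives π(11306) = 1366. Numerical evaluation of the logarithmic integral gives Li(11306) ≈ 1386.98. The difference π(x) − Li(x) ≈ -20.98 is typically negative for small/moderate x (Li(x) overestimates), though Littlewood's theorem shows this sign changes infinitely often.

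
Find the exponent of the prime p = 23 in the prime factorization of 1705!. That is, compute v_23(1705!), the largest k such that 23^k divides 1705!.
v_23(1705!) = 77

Legendre's formula: v_p(n!) = Σ_{k ≥ 1} ⌊n / p^k⌋. For p = 23, n = 1705, the terms are:
  ⌊1705/23^1⌋ = ⌊1705/23⌋ = 74
  ⌊1705/23^2⌋ = ⌊1705/529⌋ = 3
(the next term ⌊1705/23^3⌋ = 0, terminating the sum). Summing: v_23(1705!) = 74 + 3 = 77.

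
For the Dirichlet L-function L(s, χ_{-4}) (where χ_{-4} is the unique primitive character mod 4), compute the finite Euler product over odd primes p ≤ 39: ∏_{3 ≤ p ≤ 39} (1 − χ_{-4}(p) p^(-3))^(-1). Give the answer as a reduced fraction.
∏ = 23039676015771696171729025/23777920687809392849977344

The odd primes p ≤ 39 are [3, 5, 7, 11, 13, 17, 19, 23, 29, 31, 37]. For each, χ(p) = 1 if p ≡ 1 mod 4, χ(p) = −1 if p ≡ 3 mod 4. Taking (1 − χ(p)/p^3)^(-1) = p^3/(p^3 − χ(p)): (1 − (-1)/3^3)^(-1) · (1 − (1)/5^3)^(-1) · (1 − (-1)/7^3)^(-1) · (1 − (-1)/11^3)^(-1) · (1 − (1)/13^3)^(-1) · (1 − (1)/17^3)^(-1) · (1 − (-1)/19^3)^(-1) · (1 − (-1)/23^3)^(-1) · (1 − (1)/29^3)^(-1) · (1 − (-1)/31^3)^(-1) · (1 − (1)/37^3)^(-1) = 23039676015771696171729025/23777920687809392849977344.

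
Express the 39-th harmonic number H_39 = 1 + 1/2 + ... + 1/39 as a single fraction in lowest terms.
H_39 = 2066035355155033/485721041551200

Direct summation: H_39 = 1 + 1/2 + ... + 1/39. The least common denominator is lcm(1, ..., 39) = 5342931457063200; over this denominator the numerator is 5342931457063200 + 2671465728531600 + 1780977152354400 + 1335732864265800 + 1068586291412640 + 890488576177200 + 763275922437600 + 667866432132900 + 593659050784800 + 534293145706320 + 485721041551200 + 445244288088600 + 410994727466400 + 381637961218800 + 356195430470880 + 333933216066450 + 314290085709600 + 296829525392400 + 281206918792800 + 267146572853160 + 254425307479200 + 242860520775600 + 232301367698400 + 222622144044300 + 213717258282528 + 205497363733200 + 197886350261600 + 190818980609400 + 184239015760800 + 178097715235440 + 172352627647200 + 166966608033225 + 161907013850400 + 157145042854800 + 152655184487520 + 148414762696200 + 144403552893600 + 140603459396400 + 136998242488800 = 22726388906705363, so H_39 = 22726388906705363/5342931457063200; reducing by gcd(22726388906705363, 5342931457063200) = 11 gives 2066035355155033/485721041551200 ≈ 4.25354. (The PNT-adjacent estimate ln(39) + γ ≈ 4.24078 matches within O(1/n).)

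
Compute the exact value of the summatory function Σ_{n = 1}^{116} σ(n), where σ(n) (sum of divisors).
Σ_{n ≤ 116} σ(n) = 11107

Compute σ(n) for each 1 ≤ n ≤ 116: σ(1) = 1, σ(2) = 3, σ(3) = 4, σ(4) = 7, σ(5) = 6, σ(6) = 12, σ(7) = 8, σ(8) = 15, σ(9) = 13, σ(10) = 18, σ(11) = 12, σ(12) = 28, σ(13) = 14, σ(14) = 24, σ(15) = 24, σ(16) = 31, σ(17) = 18, σ(18) = 39, σ(19) = 20, σ(20) = 42, σ(21) = 32, σ(22) = 36, σ(23) = 24, σ(24) = 60, σ(25) = 31, σ(26) = 42, σ(27) = 40, σ(28) = 56, σ(29) = 30, σ(30) = 72, σ(31) = 32, σ(32) = 63, σ(33) = 48, σ(34) = 54, σ(35) = 48, σ(36) = 91, σ(37) = 38, σ(38) = 60, σ(39) = 56, σ(40) = 90, σ(41) = 42, σ(42) = 96, σ(43) = 44, σ(44) = 84, σ(45) = 78, σ(46) = 72, σ(47) = 48, σ(48) = 124, σ(49) = 57, σ(50) = 93, σ(51) = 72, σ(52) = 98, σ(53) = 54, σ(54) = 120, σ(55) = 72, σ(56) = 120, σ(57) = 80, σ(58) = 90, σ(59) = 60, σ(60) = 168, σ(61) = 62, σ(62) = 96, σ(63) = 104, σ(64) = 127, σ(65) = 84, σ(66) = 144, σ(67) = 68, σ(68) = 126, σ(69) = 96, σ(70) = 144, σ(71) = 72, σ(72) = 195, σ(73) = 74, σ(74) = 114, σ(75) = 124, σ(76) = 140, σ(77) = 96, σ(78) = 168, σ(79) = 80, σ(80) = 186, σ(81) = 121, σ(82) = 126, σ(83) = 84, σ(84) = 224, σ(85) = 108, σ(86) = 132, σ(87) = 120, σ(88) = 180, σ(89) = 90, σ(90) = 234, σ(91) = 112, σ(92) = 168, σ(93) = 128, σ(94) = 144, σ(95) = 120, σ(96) = 252, σ(97) = 98, σ(98) = 171, σ(99) = 156, σ(100) = 217, σ(101) = 102, σ(102) = 216, σ(103) = 104, σ(104) = 210, σ(105) = 192, σ(106) = 162, σ(107) = 108, σ(108) = 280, σ(109) = 110, σ(110) = 216, σ(111) = 152, σ(112) = 248, σ(113) = 114, σ(114) = 240, σ(115) = 144, σ(116) = 210. Summing all 116 values: 11107. (Average order: Σ_{n ≤ x} σ(n) ~ (π²/12) x². For x = 116, (π²/12)·116² ≈ 11067.12.)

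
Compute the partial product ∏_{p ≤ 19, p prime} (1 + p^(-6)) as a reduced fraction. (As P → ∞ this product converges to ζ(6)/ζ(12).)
∏ = 10322827120806625262196014218/10149346788166965945179821977

The primes p ≤ 19 are [2, 3, 5, 7, 11, 13, 17, 19]. For each, (1 + 1/p^6) = (p^6 + 1)/p^6. Multiplying these fractions over p ∈ [2, 3, 5, 7, 11, 13, 17, 19] gives 10322827120806625262196014218/10149346788166965945179821977. (In the limit P → ∞ this tends to ζ(6)/ζ(12).)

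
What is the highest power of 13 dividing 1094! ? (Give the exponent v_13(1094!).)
v_13(1094!) = 90

Legendre's formula: v_p(n!) = Σ_{k ≥ 1} ⌊n / p^k⌋. For p = 13, n = 1094, the terms are:
  ⌊1094/13^1⌋ = ⌊1094/13⌋ = 84
  ⌊1094/13^2⌋ = ⌊1094/169⌋ = 6
(the next term ⌊1094/13^3⌋ = 0, terminating the sum). Summing: v_13(1094!) = 84 + 6 = 90.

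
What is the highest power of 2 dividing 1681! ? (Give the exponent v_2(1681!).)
v_2(1681!) = 1676

Legendre's formula: v_p(n!) = Σ_{k ≥ 1} ⌊n / p^k⌋. For p = 2, n = 1681, the terms are:
  ⌊1681/2^1⌋ = ⌊1681/2⌋ = 840
  ⌊1681/2^2⌋ = ⌊1681/4⌋ = 420
  ⌊1681/2^3⌋ = ⌊1681/8⌋ = 210
  ⌊1681/2^4⌋ = ⌊1681/16⌋ = 105
  ⌊1681/2^5⌋ = ⌊1681/32⌋ = 52
  ⌊1681/2^6⌋ = ⌊1681/64⌋ = 26
  ⌊1681/2^7⌋ = ⌊1681/128⌋ = 13
  ⌊1681/2^8⌋ = ⌊1681/256⌋ = 6
  ⌊1681/2^9⌋ = ⌊1681/512⌋ = 3
  ⌊1681/2^10⌋ = ⌊1681/1024⌋ = 1
(the next term ⌊1681/2^11⌋ = 0, terminating the sum). Summing: v_2(1681!) = 840 + 420 + 210 + 105 + 52 + 26 + 13 + 6 + 3 + 1 = 1676.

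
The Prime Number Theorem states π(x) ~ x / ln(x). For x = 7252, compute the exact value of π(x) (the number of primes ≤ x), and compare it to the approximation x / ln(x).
π(7252) = 927;  x/ln(x) ≈ 815.84;  relative error ≈ 11.99%.

Directly count primes up to 7252: π(7252) = 927. The PNT approximation gives 7252/ln(7252) ≈ 7252/8.88903 ≈ 815.84. Relative error (π(x) − x/ln(x)) / π(x) ≈ 11.99%; the approximation is known to undercount slightly (Li(x) is a better estimate).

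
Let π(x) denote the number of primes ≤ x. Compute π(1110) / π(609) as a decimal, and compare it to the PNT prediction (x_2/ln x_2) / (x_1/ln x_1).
π(1110)/π(609) = 186/111 ≈ 1.6757;  PNT prediction ≈ 1.6666.

π(609) = 111 and π(1110) = 186, so π(1110)/π(609) ≈ 1.6757. The PNT-predicted ratio is (1110/ln(1110)) / (609/ln(609)) ≈ 1.6666. The two agree to within a few percent, as expected.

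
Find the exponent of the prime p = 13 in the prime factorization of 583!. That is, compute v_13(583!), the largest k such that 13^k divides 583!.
v_13(583!) = 47

Legendre's formula: v_p(n!) = Σ_{k ≥ 1} ⌊n / p^k⌋. For p = 13, n = 583, the terms are:
  ⌊583/13^1⌋ = ⌊583/13⌋ = 44
  ⌊583/13^2⌋ = ⌊583/169⌋ = 3
(the next term ⌊583/13^3⌋ = 0, terminating the sum). Summing: v_13(583!) = 44 + 3 = 47.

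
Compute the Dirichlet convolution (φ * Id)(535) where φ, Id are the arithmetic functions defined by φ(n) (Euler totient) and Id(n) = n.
(φ * Id)(535) = 1917

Divisors of 535: [1, 5, 107, 535]. For each d | 535:
  d = 1: φ(1) · Id(535/1) = 1 · 535 = 535
  d = 5: φ(5) · Id(535/5) = 4 · 107 = 428
  d = 107: φ(107) · Id(535/107) = 106 · 5 = 530
  d = 535: φ(535) · Id(535/535) = 424 · 1 = 424
Summing: (φ * Id)(535) = 535 + 428 + 530 + 424 = 1917.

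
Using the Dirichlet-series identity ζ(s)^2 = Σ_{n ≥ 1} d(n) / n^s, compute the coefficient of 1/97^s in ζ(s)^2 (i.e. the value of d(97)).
d(97) = 2

ζ(s)^2 = (Σ 1/m^s)(Σ 1/k^s). The coefficient of 1/n^s in the product is the number of ordered pairs (m, k) with mk = n, which equals d(n). For n = 97, divisors are [1, 97], so d(97) = 2.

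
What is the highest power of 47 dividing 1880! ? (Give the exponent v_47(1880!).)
v_47(1880!) = 40

Legendre's formula: v_p(n!) = Σ_{k ≥ 1} ⌊n / p^k⌋. For p = 47, n = 1880, the terms are:
  ⌊1880/47^1⌋ = ⌊1880/47⌋ = 40
(the next term ⌊1880/47^2⌋ = 0, terminating the sum). Summing: v_47(1880!) = 40 = 40.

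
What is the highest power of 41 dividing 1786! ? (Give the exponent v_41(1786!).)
v_41(1786!) = 44

Legendre's formula: v_p(n!) = Σ_{k ≥ 1} ⌊n / p^k⌋. For p = 41, n = 1786, the terms are:
  ⌊1786/41^1⌋ = ⌊1786/41⌋ = 43
  ⌊1786/41^2⌋ = ⌊1786/1681⌋ = 1
(the next term ⌊1786/41^3⌋ = 0, terminating the sum). Summing: v_41(1786!) = 43 + 1 = 44.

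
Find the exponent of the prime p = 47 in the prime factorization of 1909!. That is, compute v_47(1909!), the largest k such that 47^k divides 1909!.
v_47(1909!) = 40

Legendre's formula: v_p(n!) = Σ_{k ≥ 1} ⌊n / p^k⌋. For p = 47, n = 1909, the terms are:
  ⌊1909/47^1⌋ = ⌊1909/47⌋ = 40
(the next term ⌊1909/47^2⌋ = 0, terminating the sum). Summing: v_47(1909!) = 40 = 40.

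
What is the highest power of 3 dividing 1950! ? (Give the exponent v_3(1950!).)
v_3(1950!) = 972

Legendre's formula: v_p(n!) = Σ_{k ≥ 1} ⌊n / p^k⌋. For p = 3, n = 1950, the terms are:
  ⌊1950/3^1⌋ = ⌊1950/3⌋ = 650
  ⌊1950/3^2⌋ = ⌊1950/9⌋ = 216
  ⌊1950/3^3⌋ = ⌊1950/27⌋ = 72
  ⌊1950/3^4⌋ = ⌊1950/81⌋ = 24
  ⌊1950/3^5⌋ = ⌊1950/243⌋ = 8
  ⌊1950/3^6⌋ = ⌊1950/729⌋ = 2
(the next term ⌊1950/3^7⌋ = 0, terminating the sum). Summing: v_3(1950!) = 650 + 216 + 72 + 24 + 8 + 2 = 972.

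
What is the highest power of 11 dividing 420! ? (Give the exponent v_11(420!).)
v_11(420!) = 41

Legendre's formula: v_p(n!) = Σ_{k ≥ 1} ⌊n / p^k⌋. For p = 11, n = 420, the terms are:
  ⌊420/11^1⌋ = ⌊420/11⌋ = 38
  ⌊420/11^2⌋ = ⌊420/121⌋ = 3
(the next term ⌊420/11^3⌋ = 0, terminating the sum). Summing: v_11(420!) = 38 + 3 = 41.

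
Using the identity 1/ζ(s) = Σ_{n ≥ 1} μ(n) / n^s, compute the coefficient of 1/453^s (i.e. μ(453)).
μ(453) = 1

Factor n = 453 = 3 · 151. μ(n) = 0 if any exponent ≥ 2 (not squarefree); otherwise μ(n) = (−1)^{ω(n)} where ω(n) is the number of distinct prime factors. Applying: μ(453) = 1.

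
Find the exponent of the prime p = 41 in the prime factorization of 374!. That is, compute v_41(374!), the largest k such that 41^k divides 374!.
v_41(374!) = 9

Legendre's formula: v_p(n!) = Σ_{k ≥ 1} ⌊n / p^k⌋. For p = 41, n = 374, the terms are:
  ⌊374/41^1⌋ = ⌊374/41⌋ = 9
(the next term ⌊374/41^2⌋ = 0, terminating the sum). Summing: v_41(374!) = 9 = 9.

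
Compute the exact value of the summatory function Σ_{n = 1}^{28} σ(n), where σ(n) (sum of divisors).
Σ_{n ≤ 28} σ(n) = 660

Compute σ(n) for each 1 ≤ n ≤ 28: σ(1) = 1, σ(2) = 3, σ(3) = 4, σ(4) = 7, σ(5) = 6, σ(6) = 12, σ(7) = 8, σ(8) = 15, σ(9) = 13, σ(10) = 18, σ(11) = 12, σ(12) = 28, σ(13) = 14, σ(14) = 24, σ(15) = 24, σ(16) = 31, σ(17) = 18, σ(18) = 39, σ(19) = 20, σ(20) = 42, σ(21) = 32, σ(22) = 36, σ(23) = 24, σ(24) = 60, σ(25) = 31, σ(26) = 42, σ(27) = 40, σ(28) = 56. Summing all 28 values: 660. (Average order: Σ_{n ≤ x} σ(n) ~ (π²/12) x². For x = 28, (π²/12)·28² ≈ 644.81.)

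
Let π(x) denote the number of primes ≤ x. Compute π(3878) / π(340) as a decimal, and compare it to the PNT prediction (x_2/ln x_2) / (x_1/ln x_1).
π(3878)/π(340) = 537/68 ≈ 7.8971;  PNT prediction ≈ 8.0459.

π(340) = 68 and π(3878) = 537, so π(3878)/π(340) ≈ 7.8971. The PNT-predicted ratio is (3878/ln(3878)) / (340/ln(340)) ≈ 8.0459. The two agree to within a few percent, as expected.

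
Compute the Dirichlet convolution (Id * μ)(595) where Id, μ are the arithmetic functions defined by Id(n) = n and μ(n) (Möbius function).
(Id * μ)(595) = 384

Divisors of 595: [1, 5, 7, 17, 35, 85, 119, 595]. For each d | 595:
  d = 1: Id(1) · μ(595/1) = 1 · -1 = -1
  d = 5: Id(5) · μ(595/5) = 5 · 1 = 5
  d = 7: Id(7) · μ(595/7) = 7 · 1 = 7
  d = 17: Id(17) · μ(595/17) = 17 · 1 = 17
  d = 35: Id(35) · μ(595/35) = 35 · -1 = -35
  d = 85: Id(85) · μ(595/85) = 85 · -1 = -85
  d = 119: Id(119) · μ(595/119) = 119 · -1 = -119
  d = 595: Id(595) · μ(595/595) = 595 · 1 = 595
Summing: (Id * μ)(595) = -1 + 5 + 7 + 17 + -35 + -85 + -119 + 595 = 384.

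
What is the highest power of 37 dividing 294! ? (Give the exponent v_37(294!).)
v_37(294!) = 7

Legendre's formula: v_p(n!) = Σ_{k ≥ 1} ⌊n / p^k⌋. For p = 37, n = 294, the terms are:
  ⌊294/37^1⌋ = ⌊294/37⌋ = 7
(the next term ⌊294/37^2⌋ = 0, terminating the sum). Summing: v_37(294!) = 7 = 7.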